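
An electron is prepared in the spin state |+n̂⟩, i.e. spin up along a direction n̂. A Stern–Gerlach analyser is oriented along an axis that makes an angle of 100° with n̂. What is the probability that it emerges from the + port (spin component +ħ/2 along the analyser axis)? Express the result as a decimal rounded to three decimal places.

For spin-½, the probability of finding spin-up along an axis at angle θ to the initial spin direction is cos²(θ/2); spin-down is sin²(θ/2).
θ = 100°, so P = cos²(50°) ≈ 0.413.

0.413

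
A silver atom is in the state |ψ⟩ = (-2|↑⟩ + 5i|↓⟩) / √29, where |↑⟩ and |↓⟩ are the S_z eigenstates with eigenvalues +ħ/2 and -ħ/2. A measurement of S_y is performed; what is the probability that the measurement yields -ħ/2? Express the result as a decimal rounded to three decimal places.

0.845

|-y⟩ = (|↑⟩ - i|↓⟩)/√2, so ⟨-y|ψ⟩ = (-7) / (√2·√29).
P = |-7|² / 58 = 49/58.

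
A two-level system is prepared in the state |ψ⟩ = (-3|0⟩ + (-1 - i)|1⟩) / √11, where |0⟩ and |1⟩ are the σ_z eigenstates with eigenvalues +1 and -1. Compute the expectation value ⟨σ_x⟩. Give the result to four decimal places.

0.5455

⟨σ_x⟩ = 2 Re(a* b)/(|a|²+|b|²) with a = -3, b = (-1 - i).
a* b = (3 + 3i), so ⟨σ_x⟩ = 6/11.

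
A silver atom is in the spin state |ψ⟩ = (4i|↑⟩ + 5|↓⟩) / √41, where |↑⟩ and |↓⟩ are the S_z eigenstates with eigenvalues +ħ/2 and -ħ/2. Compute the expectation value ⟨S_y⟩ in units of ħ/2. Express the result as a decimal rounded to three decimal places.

⟨σ_y⟩ = 2 Im(a* b)/(|a|²+|b|²) with a = 4i, b = 5.
a* b = -20i, so ⟨σ_y⟩ = -40/41.
⟨S_y⟩ = (ħ/2)·⟨σ_y⟩.

-0.976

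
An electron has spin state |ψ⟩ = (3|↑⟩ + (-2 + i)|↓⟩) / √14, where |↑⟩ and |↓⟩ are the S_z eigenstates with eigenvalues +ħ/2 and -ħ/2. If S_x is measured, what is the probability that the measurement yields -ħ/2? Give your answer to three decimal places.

|-x⟩ = (|↑⟩ - |↓⟩)/√2, so ⟨-x|ψ⟩ = (5 - i) / (√2·√14).
P = |5 - i|² / 28 = 26/28.

0.929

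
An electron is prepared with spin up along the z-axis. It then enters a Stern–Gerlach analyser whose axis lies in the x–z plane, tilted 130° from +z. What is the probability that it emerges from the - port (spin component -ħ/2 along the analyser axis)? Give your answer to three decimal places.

0.821

For spin-½, the probability of finding spin-up along an axis at angle θ to the initial spin direction is cos²(θ/2); spin-down is sin²(θ/2).
θ = 130°, so P = sin²(65°) ≈ 0.821.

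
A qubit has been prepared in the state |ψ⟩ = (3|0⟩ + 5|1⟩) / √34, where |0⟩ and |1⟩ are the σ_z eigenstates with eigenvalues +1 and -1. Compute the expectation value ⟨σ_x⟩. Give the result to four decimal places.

⟨σ_x⟩ = 2 Re(a* b)/(|a|²+|b|²) with a = 3, b = 5.
a* b = 15, so ⟨σ_x⟩ = 30/34.

0.8824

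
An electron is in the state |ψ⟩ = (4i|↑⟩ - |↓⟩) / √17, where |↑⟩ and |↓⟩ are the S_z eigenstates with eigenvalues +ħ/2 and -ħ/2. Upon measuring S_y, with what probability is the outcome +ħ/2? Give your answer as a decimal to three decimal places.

0.735

|+y⟩ = (|↑⟩ + i|↓⟩)/√2, so ⟨+y|ψ⟩ = (5i) / (√2·√17).
P = |5i|² / 34 = 25/34.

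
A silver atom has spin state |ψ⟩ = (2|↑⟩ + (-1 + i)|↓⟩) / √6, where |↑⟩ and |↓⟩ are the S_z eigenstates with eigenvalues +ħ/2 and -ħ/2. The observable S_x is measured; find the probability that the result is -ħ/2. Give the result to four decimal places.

0.8333

|-x⟩ = (|↑⟩ - |↓⟩)/√2, so ⟨-x|ψ⟩ = (3 - i) / (√2·√6).
P = |3 - i|² / 12 = 10/12.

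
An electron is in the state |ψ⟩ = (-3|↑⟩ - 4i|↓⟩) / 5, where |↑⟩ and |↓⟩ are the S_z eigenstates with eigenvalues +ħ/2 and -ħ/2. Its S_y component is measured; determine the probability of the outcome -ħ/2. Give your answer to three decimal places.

|-y⟩ = (|↑⟩ - i|↓⟩)/√2, so ⟨-y|ψ⟩ = (1) / (√2·5).
P = |1|² / 50 = 1/50.

0.020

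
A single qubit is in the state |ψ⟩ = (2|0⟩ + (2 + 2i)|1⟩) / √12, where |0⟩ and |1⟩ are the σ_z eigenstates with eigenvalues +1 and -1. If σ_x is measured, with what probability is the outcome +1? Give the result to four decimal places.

|+x⟩ = (|0⟩ + |1⟩)/√2, so ⟨+x|ψ⟩ = (4 + 2i) / (√2·√12).
P = |4 + 2i|² / 24 = 20/24.

0.8333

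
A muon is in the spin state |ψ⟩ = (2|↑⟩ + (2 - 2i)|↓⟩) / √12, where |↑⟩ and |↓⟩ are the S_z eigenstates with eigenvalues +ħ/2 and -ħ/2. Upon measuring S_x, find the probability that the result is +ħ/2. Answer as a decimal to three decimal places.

0.833

|+x⟩ = (|↑⟩ + |↓⟩)/√2, so ⟨+x|ψ⟩ = (4 - 2i) / (√2·√12).
P = |4 - 2i|² / 24 = 20/24.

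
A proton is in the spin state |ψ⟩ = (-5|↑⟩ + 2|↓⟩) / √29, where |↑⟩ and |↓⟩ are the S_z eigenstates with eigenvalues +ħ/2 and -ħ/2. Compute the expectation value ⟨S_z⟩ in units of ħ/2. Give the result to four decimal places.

⟨σ_z⟩ = |a|² - |b|² divided by |a|²+|b|², with a, b the |↑⟩, |↓⟩ amplitudes.
= (25 - 4)/29 = 21/29.
⟨S_z⟩ = (ħ/2)·⟨σ_z⟩.

0.7241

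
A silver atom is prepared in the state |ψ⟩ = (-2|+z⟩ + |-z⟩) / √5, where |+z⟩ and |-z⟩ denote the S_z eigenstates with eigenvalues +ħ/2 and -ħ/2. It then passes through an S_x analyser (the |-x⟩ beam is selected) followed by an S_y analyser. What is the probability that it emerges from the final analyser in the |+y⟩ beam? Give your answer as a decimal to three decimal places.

0.450

First analyser (S_x): P(|-x⟩) = |⟨-x|ψ⟩|² = 9/10.
After stage 1 the state is |-x⟩; P(|+y⟩) = |⟨+y|-x⟩|² = 1/2.
Joint probability = 9/10 × 1/2 = 0.450.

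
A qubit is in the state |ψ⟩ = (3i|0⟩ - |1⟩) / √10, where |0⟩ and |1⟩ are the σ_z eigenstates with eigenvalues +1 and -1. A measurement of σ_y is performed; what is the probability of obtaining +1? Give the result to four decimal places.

0.8000

|+y⟩ = (|0⟩ + i|1⟩)/√2, so ⟨+y|ψ⟩ = (4i) / (√2·√10).
P = |4i|² / 20 = 16/20.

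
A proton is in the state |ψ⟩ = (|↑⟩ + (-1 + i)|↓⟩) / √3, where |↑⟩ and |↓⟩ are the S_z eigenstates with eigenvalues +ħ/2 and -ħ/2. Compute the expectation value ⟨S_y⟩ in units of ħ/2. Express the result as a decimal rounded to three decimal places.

0.667

⟨σ_y⟩ = 2 Im(a* b)/(|a|²+|b|²) with a = 1, b = (-1 + i).
a* b = (-1 + i), so ⟨σ_y⟩ = 2/3.
⟨S_y⟩ = (ħ/2)·⟨σ_y⟩.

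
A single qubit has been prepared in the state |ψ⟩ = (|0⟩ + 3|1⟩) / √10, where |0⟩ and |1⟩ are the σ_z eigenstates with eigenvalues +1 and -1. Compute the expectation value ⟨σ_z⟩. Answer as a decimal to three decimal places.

-0.800

⟨σ_z⟩ = |a|² - |b|² divided by |a|²+|b|², with a, b the |0⟩, |1⟩ amplitudes.
= (1 - 9)/10 = -8/10.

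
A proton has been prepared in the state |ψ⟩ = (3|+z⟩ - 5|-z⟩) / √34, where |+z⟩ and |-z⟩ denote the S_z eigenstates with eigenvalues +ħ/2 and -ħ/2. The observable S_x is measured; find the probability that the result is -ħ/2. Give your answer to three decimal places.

0.941

|-x⟩ = (|+z⟩ - |-z⟩)/√2, so ⟨-x|ψ⟩ = (8) / (√2·√34).
P = |8|² / 68 = 64/68.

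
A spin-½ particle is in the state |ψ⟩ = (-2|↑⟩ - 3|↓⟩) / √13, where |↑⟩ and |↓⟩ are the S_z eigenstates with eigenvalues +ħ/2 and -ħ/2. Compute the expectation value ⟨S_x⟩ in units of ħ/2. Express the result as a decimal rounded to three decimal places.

0.923

⟨σ_x⟩ = 2 Re(a* b)/(|a|²+|b|²) with a = -2, b = -3.
a* b = 6, so ⟨σ_x⟩ = 12/13.
⟨S_x⟩ = (ħ/2)·⟨σ_x⟩.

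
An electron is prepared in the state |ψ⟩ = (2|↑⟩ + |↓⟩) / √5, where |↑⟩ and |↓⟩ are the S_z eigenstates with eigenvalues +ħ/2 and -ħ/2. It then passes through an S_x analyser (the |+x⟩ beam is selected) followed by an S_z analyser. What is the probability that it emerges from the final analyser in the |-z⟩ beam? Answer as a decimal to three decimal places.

First analyser (S_x): P(|+x⟩) = |⟨+x|ψ⟩|² = 9/10.
After stage 1 the state is |+x⟩; P(|-z⟩) = |⟨-z|+x⟩|² = 1/2.
Joint probability = 9/10 × 1/2 = 0.450.

0.450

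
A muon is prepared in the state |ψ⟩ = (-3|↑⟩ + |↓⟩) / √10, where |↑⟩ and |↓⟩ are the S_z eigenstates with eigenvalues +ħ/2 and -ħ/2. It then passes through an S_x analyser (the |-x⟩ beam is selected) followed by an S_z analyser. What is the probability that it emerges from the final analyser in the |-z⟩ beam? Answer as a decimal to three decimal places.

First analyser (S_x): P(|-x⟩) = |⟨-x|ψ⟩|² = 16/20.
After stage 1 the state is |-x⟩; P(|-z⟩) = |⟨-z|-x⟩|² = 1/2.
Joint probability = 16/20 × 1/2 = 0.400.

0.400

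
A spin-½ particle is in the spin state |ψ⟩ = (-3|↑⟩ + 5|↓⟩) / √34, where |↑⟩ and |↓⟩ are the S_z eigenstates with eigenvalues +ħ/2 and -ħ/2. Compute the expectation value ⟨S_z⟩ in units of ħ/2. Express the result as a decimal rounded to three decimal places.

-0.471

⟨σ_z⟩ = |a|² - |b|² divided by |a|²+|b|², with a, b the |↑⟩, |↓⟩ amplitudes.
= (9 - 25)/34 = -16/34.
⟨S_z⟩ = (ħ/2)·⟨σ_z⟩.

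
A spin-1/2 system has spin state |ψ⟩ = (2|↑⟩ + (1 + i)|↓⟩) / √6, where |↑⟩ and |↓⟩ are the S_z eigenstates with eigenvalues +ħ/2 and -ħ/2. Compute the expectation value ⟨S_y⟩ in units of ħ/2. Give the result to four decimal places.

⟨σ_y⟩ = 2 Im(a* b)/(|a|²+|b|²) with a = 2, b = (1 + i).
a* b = (2 + 2i), so ⟨σ_y⟩ = 4/6.
⟨S_y⟩ = (ħ/2)·⟨σ_y⟩.

0.6667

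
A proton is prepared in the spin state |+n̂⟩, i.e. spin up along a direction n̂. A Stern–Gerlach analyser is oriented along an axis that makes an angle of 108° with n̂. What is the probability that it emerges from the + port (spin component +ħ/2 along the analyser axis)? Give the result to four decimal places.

0.3455

For spin-½, the probability of finding spin-up along an axis at angle θ to the initial spin direction is cos²(θ/2); spin-down is sin²(θ/2).
θ = 108°, so P = cos²(54°) ≈ 0.3455.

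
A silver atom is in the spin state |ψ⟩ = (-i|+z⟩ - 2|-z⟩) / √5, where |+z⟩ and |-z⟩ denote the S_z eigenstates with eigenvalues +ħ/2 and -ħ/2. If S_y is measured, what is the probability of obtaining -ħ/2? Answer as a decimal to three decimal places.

0.900

|-y⟩ = (|+z⟩ - i|-z⟩)/√2, so ⟨-y|ψ⟩ = (-3i) / (√2·√5).
P = |-3i|² / 10 = 9/10.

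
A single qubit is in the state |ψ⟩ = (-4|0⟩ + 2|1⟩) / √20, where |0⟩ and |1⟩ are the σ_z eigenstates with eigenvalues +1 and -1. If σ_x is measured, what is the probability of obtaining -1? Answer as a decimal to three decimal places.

|-x⟩ = (|0⟩ - |1⟩)/√2, so ⟨-x|ψ⟩ = (-6) / (√2·√20).
P = |-6|² / 40 = 36/40.

0.900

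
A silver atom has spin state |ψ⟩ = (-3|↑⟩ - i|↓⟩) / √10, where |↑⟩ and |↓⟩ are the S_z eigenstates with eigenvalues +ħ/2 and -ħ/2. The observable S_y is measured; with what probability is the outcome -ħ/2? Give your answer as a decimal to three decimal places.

0.200

|-y⟩ = (|↑⟩ - i|↓⟩)/√2, so ⟨-y|ψ⟩ = (-2) / (√2·√10).
P = |-2|² / 20 = 4/20.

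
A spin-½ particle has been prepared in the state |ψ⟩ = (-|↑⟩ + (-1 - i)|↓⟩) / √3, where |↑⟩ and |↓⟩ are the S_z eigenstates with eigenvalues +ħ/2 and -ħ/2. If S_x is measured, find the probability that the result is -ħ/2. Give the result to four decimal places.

0.1667

|-x⟩ = (|↑⟩ - |↓⟩)/√2, so ⟨-x|ψ⟩ = (i) / (√2·√3).
P = |i|² / 6 = 1/6.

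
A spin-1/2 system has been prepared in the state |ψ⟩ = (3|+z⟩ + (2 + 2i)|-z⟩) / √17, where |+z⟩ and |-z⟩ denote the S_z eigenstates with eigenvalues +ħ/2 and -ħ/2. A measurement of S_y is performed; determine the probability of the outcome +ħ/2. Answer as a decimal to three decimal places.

0.853

|+y⟩ = (|+z⟩ + i|-z⟩)/√2, so ⟨+y|ψ⟩ = (5 - 2i) / (√2·√17).
P = |5 - 2i|² / 34 = 29/34.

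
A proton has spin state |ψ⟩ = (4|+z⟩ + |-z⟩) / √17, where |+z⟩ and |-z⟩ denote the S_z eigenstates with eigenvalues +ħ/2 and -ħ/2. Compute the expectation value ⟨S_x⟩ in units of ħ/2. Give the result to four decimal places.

0.4706

⟨σ_x⟩ = 2 Re(a* b)/(|a|²+|b|²) with a = 4, b = 1.
a* b = 4, so ⟨σ_x⟩ = 8/17.
⟨S_x⟩ = (ħ/2)·⟨σ_x⟩.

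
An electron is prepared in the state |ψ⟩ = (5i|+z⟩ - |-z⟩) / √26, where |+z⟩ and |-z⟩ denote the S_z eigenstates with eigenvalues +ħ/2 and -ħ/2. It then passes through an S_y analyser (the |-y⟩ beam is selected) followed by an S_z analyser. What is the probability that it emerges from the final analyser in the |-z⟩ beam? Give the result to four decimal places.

0.1538

First analyser (S_y): P(|-y⟩) = |⟨-y|ψ⟩|² = 16/52.
After stage 1 the state is |-y⟩; P(|-z⟩) = |⟨-z|-y⟩|² = 1/2.
Joint probability = 16/52 × 1/2 = 0.1538.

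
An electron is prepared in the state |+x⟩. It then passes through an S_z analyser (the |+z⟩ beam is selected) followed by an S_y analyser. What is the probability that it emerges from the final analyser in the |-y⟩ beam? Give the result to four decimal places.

0.2500

First analyser (S_z): from |+x⟩, P(|+z⟩) = 1/2.
After stage 1 the state is |+z⟩; P(|-y⟩) = |⟨-y|+z⟩|² = 1/2.
Joint probability = 1/2 × 1/2 = 0.2500.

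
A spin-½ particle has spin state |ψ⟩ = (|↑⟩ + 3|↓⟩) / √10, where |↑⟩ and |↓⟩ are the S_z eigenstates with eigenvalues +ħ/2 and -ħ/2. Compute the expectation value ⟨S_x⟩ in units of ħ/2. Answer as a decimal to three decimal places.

0.600

⟨σ_x⟩ = 2 Re(a* b)/(|a|²+|b|²) with a = 1, b = 3.
a* b = 3, so ⟨σ_x⟩ = 6/10.
⟨S_x⟩ = (ħ/2)·⟨σ_x⟩.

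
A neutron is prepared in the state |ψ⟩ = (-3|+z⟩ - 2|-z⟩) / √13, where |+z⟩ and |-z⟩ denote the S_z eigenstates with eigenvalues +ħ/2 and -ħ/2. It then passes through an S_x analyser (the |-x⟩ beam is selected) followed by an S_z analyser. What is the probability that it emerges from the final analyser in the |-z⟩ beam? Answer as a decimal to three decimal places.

First analyser (S_x): P(|-x⟩) = |⟨-x|ψ⟩|² = 1/26.
After stage 1 the state is |-x⟩; P(|-z⟩) = |⟨-z|-x⟩|² = 1/2.
Joint probability = 1/26 × 1/2 = 0.019.

0.019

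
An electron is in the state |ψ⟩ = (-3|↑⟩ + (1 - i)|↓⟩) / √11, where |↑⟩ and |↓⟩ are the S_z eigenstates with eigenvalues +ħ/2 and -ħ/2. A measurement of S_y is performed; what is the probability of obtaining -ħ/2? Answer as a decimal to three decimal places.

0.227

|-y⟩ = (|↑⟩ - i|↓⟩)/√2, so ⟨-y|ψ⟩ = (-2 + i) / (√2·√11).
P = |-2 + i|² / 22 = 5/22.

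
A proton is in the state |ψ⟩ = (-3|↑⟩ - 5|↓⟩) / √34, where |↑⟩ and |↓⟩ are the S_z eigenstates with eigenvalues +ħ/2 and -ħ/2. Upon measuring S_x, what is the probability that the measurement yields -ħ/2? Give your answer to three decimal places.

|-x⟩ = (|↑⟩ - |↓⟩)/√2, so ⟨-x|ψ⟩ = (2) / (√2·√34).
P = |2|² / 68 = 4/68.

0.059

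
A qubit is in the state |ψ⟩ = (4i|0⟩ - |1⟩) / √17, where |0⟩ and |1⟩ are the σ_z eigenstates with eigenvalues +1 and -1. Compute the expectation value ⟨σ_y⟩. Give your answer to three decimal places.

0.471

⟨σ_y⟩ = 2 Im(a* b)/(|a|²+|b|²) with a = 4i, b = -1.
a* b = 4i, so ⟨σ_y⟩ = 8/17.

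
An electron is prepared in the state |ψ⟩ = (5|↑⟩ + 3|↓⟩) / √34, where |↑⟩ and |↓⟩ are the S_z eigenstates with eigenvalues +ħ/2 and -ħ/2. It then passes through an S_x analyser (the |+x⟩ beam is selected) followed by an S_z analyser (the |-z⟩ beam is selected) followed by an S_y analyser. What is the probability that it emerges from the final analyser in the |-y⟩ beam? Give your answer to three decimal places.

0.235

First analyser (S_x): P(|+x⟩) = |⟨+x|ψ⟩|² = 64/68.
After stage 1 the state is |+x⟩; P(|-z⟩) = |⟨-z|+x⟩|² = 1/2.
After stage 2 the state is |-z⟩; P(|-y⟩) = |⟨-y|-z⟩|² = 1/2.
Joint probability = 64/68 × 1/2 × 1/2 = 0.235.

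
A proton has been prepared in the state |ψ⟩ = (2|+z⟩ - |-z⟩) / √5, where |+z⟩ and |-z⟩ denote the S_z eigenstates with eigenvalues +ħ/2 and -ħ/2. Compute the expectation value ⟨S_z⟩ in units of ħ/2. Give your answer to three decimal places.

⟨σ_z⟩ = |a|² - |b|² divided by |a|²+|b|², with a, b the |+z⟩, |-z⟩ amplitudes.
= (4 - 1)/5 = 3/5.
⟨S_z⟩ = (ħ/2)·⟨σ_z⟩.

0.600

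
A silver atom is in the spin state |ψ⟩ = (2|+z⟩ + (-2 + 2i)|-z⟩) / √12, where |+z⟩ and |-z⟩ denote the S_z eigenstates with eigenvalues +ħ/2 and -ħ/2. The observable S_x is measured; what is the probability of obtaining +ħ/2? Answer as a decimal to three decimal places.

0.167

|+x⟩ = (|+z⟩ + |-z⟩)/√2, so ⟨+x|ψ⟩ = (2i) / (√2·√12).
P = |2i|² / 24 = 4/24.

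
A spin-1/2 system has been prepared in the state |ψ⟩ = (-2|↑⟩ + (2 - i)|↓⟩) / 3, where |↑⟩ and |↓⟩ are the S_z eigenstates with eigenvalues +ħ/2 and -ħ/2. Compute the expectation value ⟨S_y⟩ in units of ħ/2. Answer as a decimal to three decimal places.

0.444

⟨σ_y⟩ = 2 Im(a* b)/(|a|²+|b|²) with a = -2, b = (2 - i).
a* b = (-4 + 2i), so ⟨σ_y⟩ = 4/9.
⟨S_y⟩ = (ħ/2)·⟨σ_y⟩.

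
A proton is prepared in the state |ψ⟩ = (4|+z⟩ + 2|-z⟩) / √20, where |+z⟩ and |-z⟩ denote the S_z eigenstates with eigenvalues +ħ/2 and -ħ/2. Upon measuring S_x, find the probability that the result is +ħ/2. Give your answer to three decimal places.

0.900

|+x⟩ = (|+z⟩ + |-z⟩)/√2, so ⟨+x|ψ⟩ = (6) / (√2·√20).
P = |6|² / 40 = 36/40.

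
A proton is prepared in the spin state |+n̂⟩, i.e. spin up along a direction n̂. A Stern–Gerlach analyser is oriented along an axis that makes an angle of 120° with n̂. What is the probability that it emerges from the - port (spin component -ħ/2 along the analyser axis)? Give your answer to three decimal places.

0.750

For spin-½, the probability of finding spin-up along an axis at angle θ to the initial spin direction is cos²(θ/2); spin-down is sin²(θ/2).
θ = 120°, so P = sin²(60°) ≈ 0.750.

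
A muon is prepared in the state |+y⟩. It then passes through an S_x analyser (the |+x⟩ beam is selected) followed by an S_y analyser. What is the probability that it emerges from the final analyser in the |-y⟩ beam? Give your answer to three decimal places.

First analyser (S_x): from |+y⟩, P(|+x⟩) = 1/2.
After stage 1 the state is |+x⟩; P(|-y⟩) = |⟨-y|+x⟩|² = 1/2.
Joint probability = 1/2 × 1/2 = 0.250.

0.250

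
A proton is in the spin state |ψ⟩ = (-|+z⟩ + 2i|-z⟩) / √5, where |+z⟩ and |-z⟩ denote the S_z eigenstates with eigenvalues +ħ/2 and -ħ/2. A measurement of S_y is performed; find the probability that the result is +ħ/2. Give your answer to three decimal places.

|+y⟩ = (|+z⟩ + i|-z⟩)/√2, so ⟨+y|ψ⟩ = (1) / (√2·√5).
P = |1|² / 10 = 1/10.

0.100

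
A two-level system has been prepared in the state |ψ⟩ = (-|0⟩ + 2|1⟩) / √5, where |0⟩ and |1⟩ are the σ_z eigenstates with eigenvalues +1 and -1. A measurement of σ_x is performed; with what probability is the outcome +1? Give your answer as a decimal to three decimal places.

0.100

|+x⟩ = (|0⟩ + |1⟩)/√2, so ⟨+x|ψ⟩ = (1) / (√2·√5).
P = |1|² / 10 = 1/10.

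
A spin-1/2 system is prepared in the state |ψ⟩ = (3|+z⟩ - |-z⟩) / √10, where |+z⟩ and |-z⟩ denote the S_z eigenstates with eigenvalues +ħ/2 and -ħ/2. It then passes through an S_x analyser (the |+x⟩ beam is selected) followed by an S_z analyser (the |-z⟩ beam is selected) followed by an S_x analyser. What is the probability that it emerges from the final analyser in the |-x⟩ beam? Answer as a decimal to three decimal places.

0.050

First analyser (S_x): P(|+x⟩) = |⟨+x|ψ⟩|² = 4/20.
After stage 1 the state is |+x⟩; P(|-z⟩) = |⟨-z|+x⟩|² = 1/2.
After stage 2 the state is |-z⟩; P(|-x⟩) = |⟨-x|-z⟩|² = 1/2.
Joint probability = 4/20 × 1/2 × 1/2 = 0.050.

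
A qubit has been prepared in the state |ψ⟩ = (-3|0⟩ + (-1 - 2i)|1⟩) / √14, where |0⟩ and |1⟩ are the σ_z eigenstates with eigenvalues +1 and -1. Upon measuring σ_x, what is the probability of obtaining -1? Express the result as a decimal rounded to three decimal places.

0.286

|-x⟩ = (|0⟩ - |1⟩)/√2, so ⟨-x|ψ⟩ = (-2 + 2i) / (√2·√14).
P = |-2 + 2i|² / 28 = 8/28.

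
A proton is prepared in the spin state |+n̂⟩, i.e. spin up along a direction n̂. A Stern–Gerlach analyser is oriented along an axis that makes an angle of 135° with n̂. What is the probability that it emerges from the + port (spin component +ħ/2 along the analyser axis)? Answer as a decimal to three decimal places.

For spin-½, the probability of finding spin-up along an axis at angle θ to the initial spin direction is cos²(θ/2); spin-down is sin²(θ/2).
θ = 135°, so P = cos²(67.5°) ≈ 0.146.

0.146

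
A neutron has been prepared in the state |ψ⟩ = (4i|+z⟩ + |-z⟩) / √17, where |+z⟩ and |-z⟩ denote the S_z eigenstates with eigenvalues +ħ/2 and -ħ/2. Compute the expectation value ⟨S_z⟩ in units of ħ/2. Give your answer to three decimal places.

0.882

⟨σ_z⟩ = |a|² - |b|² divided by |a|²+|b|², with a, b the |+z⟩, |-z⟩ amplitudes.
= (16 - 1)/17 = 15/17.
⟨S_z⟩ = (ħ/2)·⟨σ_z⟩.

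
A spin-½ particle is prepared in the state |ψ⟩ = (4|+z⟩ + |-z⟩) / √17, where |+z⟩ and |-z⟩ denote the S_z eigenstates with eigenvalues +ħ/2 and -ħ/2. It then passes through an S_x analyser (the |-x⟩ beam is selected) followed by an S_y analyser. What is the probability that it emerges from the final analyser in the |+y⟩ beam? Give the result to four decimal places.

First analyser (S_x): P(|-x⟩) = |⟨-x|ψ⟩|² = 9/34.
After stage 1 the state is |-x⟩; P(|+y⟩) = |⟨+y|-x⟩|² = 1/2.
Joint probability = 9/34 × 1/2 = 0.1324.

0.1324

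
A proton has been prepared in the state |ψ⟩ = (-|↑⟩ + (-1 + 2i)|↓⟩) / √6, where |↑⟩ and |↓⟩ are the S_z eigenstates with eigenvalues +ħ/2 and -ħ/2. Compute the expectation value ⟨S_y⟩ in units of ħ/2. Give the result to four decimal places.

⟨σ_y⟩ = 2 Im(a* b)/(|a|²+|b|²) with a = -1, b = (-1 + 2i).
a* b = (1 - 2i), so ⟨σ_y⟩ = -4/6.
⟨S_y⟩ = (ħ/2)·⟨σ_y⟩.

-0.6667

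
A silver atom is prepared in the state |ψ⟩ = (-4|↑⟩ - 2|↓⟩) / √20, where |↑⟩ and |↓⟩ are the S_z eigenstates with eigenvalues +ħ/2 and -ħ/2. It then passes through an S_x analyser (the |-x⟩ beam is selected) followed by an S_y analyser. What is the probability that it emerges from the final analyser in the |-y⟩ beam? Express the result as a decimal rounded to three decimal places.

0.050

First analyser (S_x): P(|-x⟩) = |⟨-x|ψ⟩|² = 4/40.
After stage 1 the state is |-x⟩; P(|-y⟩) = |⟨-y|-x⟩|² = 1/2.
Joint probability = 4/40 × 1/2 = 0.050.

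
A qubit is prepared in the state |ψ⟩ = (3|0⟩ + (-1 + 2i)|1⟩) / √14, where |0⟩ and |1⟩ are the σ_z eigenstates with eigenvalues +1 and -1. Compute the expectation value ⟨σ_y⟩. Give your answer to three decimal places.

0.857

⟨σ_y⟩ = 2 Im(a* b)/(|a|²+|b|²) with a = 3, b = (-1 + 2i).
a* b = (-3 + 6i), so ⟨σ_y⟩ = 12/14.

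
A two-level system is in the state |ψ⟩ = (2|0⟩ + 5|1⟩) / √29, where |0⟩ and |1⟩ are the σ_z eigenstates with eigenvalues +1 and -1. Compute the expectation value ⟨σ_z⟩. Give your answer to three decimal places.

⟨σ_z⟩ = |a|² - |b|² divided by |a|²+|b|², with a, b the |0⟩, |1⟩ amplitudes.
= (4 - 25)/29 = -21/29.

-0.724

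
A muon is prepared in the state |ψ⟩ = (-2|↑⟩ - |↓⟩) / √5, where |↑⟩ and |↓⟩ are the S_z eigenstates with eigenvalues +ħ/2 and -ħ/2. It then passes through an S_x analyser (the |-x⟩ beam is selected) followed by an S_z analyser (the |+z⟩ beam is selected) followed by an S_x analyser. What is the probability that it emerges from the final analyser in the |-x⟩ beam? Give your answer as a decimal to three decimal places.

0.025

First analyser (S_x): P(|-x⟩) = |⟨-x|ψ⟩|² = 1/10.
After stage 1 the state is |-x⟩; P(|+z⟩) = |⟨+z|-x⟩|² = 1/2.
After stage 2 the state is |+z⟩; P(|-x⟩) = |⟨-x|+z⟩|² = 1/2.
Joint probability = 1/10 × 1/2 × 1/2 = 0.025.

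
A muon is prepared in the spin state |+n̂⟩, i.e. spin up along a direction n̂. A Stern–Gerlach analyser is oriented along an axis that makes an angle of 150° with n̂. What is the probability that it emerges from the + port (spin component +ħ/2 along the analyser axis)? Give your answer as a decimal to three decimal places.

For spin-½, the probability of finding spin-up along an axis at angle θ to the initial spin direction is cos²(θ/2); spin-down is sin²(θ/2).
θ = 150°, so P = cos²(75°) ≈ 0.067.

0.067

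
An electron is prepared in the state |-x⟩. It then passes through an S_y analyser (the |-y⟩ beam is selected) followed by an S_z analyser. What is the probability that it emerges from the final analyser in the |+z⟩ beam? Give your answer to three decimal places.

0.250

First analyser (S_y): from |-x⟩, P(|-y⟩) = 1/2.
After stage 1 the state is |-y⟩; P(|+z⟩) = |⟨+z|-y⟩|² = 1/2.
Joint probability = 1/2 × 1/2 = 0.250.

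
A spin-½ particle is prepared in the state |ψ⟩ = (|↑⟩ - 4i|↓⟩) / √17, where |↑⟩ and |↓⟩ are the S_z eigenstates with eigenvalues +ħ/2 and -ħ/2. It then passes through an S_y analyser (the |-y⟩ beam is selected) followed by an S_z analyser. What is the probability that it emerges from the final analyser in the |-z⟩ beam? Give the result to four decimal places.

0.3676

First analyser (S_y): P(|-y⟩) = |⟨-y|ψ⟩|² = 25/34.
After stage 1 the state is |-y⟩; P(|-z⟩) = |⟨-z|-y⟩|² = 1/2.
Joint probability = 25/34 × 1/2 = 0.3676.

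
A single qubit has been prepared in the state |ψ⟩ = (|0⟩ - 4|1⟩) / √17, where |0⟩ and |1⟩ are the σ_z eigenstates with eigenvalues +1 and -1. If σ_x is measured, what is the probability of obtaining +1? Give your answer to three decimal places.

0.265

|+x⟩ = (|0⟩ + |1⟩)/√2, so ⟨+x|ψ⟩ = (-3) / (√2·√17).
P = |-3|² / 34 = 9/34.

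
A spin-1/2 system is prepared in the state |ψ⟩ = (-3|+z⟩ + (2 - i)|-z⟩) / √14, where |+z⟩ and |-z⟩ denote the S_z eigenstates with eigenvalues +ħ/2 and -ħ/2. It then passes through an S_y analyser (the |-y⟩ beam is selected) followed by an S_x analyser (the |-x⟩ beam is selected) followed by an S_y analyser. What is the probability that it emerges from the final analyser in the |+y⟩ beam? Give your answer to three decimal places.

First analyser (S_y): P(|-y⟩) = |⟨-y|ψ⟩|² = 8/28.
After stage 1 the state is |-y⟩; P(|-x⟩) = |⟨-x|-y⟩|² = 1/2.
After stage 2 the state is |-x⟩; P(|+y⟩) = |⟨+y|-x⟩|² = 1/2.
Joint probability = 8/28 × 1/2 × 1/2 = 0.071.

0.071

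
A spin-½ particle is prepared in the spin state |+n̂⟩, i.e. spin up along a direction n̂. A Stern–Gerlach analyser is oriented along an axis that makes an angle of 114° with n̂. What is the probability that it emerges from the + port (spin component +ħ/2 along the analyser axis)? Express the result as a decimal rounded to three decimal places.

0.297

For spin-½, the probability of finding spin-up along an axis at angle θ to the initial spin direction is cos²(θ/2); spin-down is sin²(θ/2).
θ = 114°, so P = cos²(57°) ≈ 0.297.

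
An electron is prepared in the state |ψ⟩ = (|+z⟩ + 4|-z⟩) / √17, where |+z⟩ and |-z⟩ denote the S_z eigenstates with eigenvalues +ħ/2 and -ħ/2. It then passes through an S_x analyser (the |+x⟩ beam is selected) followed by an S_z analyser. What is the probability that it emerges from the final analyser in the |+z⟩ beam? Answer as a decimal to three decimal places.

0.368

First analyser (S_x): P(|+x⟩) = |⟨+x|ψ⟩|² = 25/34.
After stage 1 the state is |+x⟩; P(|+z⟩) = |⟨+z|+x⟩|² = 1/2.
Joint probability = 25/34 × 1/2 = 0.368.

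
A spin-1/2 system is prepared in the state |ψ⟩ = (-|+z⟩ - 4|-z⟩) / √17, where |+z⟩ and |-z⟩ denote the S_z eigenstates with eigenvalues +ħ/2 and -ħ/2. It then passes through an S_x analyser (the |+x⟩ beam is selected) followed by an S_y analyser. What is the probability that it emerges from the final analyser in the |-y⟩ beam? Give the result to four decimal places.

First analyser (S_x): P(|+x⟩) = |⟨+x|ψ⟩|² = 25/34.
After stage 1 the state is |+x⟩; P(|-y⟩) = |⟨-y|+x⟩|² = 1/2.
Joint probability = 25/34 × 1/2 = 0.3676.

0.3676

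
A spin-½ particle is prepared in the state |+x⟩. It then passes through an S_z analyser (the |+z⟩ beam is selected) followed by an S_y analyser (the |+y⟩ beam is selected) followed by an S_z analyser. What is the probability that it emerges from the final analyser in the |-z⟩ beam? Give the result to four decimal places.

First analyser (S_z): from |+x⟩, P(|+z⟩) = 1/2.
After stage 1 the state is |+z⟩; P(|+y⟩) = |⟨+y|+z⟩|² = 1/2.
After stage 2 the state is |+y⟩; P(|-z⟩) = |⟨-z|+y⟩|² = 1/2.
Joint probability = 1/2 × 1/2 × 1/2 = 0.1250.

0.1250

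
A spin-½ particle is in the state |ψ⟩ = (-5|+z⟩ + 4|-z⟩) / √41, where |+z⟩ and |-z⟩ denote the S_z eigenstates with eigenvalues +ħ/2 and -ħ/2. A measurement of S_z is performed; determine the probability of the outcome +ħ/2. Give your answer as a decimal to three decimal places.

0.610

The +ħ/2 outcome corresponds to |+z⟩. Its amplitude in |ψ⟩ is -5/√41.
P = |-5|² / 41 = 25/41.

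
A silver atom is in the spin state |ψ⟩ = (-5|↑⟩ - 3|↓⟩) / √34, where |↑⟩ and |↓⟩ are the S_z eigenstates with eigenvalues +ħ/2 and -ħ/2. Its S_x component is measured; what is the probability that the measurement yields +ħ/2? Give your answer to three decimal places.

|+x⟩ = (|↑⟩ + |↓⟩)/√2, so ⟨+x|ψ⟩ = (-8) / (√2·√34).
P = |-8|² / 68 = 64/68.

0.941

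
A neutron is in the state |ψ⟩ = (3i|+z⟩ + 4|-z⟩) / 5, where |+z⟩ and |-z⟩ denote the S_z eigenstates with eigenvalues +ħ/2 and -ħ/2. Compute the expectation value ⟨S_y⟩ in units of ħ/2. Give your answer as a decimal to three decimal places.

-0.960

⟨σ_y⟩ = 2 Im(a* b)/(|a|²+|b|²) with a = 3i, b = 4.
a* b = -12i, so ⟨σ_y⟩ = -24/25.
⟨S_y⟩ = (ħ/2)·⟨σ_y⟩.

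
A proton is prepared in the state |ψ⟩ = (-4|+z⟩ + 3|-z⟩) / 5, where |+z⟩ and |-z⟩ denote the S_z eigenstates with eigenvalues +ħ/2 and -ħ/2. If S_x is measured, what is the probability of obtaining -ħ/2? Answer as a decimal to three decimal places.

0.980

|-x⟩ = (|+z⟩ - |-z⟩)/√2, so ⟨-x|ψ⟩ = (-7) / (√2·5).
P = |-7|² / 50 = 49/50.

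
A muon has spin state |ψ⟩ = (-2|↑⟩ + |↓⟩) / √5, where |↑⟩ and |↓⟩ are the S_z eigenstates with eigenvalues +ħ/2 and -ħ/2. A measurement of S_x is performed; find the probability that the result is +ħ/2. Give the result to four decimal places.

|+x⟩ = (|↑⟩ + |↓⟩)/√2, so ⟨+x|ψ⟩ = (-1) / (√2·√5).
P = |-1|² / 10 = 1/10.

0.1000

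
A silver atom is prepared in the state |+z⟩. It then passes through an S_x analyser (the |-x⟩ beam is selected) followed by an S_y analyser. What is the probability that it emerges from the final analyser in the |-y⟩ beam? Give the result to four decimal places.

0.2500

First analyser (S_x): from |+z⟩, P(|-x⟩) = 1/2.
After stage 1 the state is |-x⟩; P(|-y⟩) = |⟨-y|-x⟩|² = 1/2.
Joint probability = 1/2 × 1/2 = 0.2500.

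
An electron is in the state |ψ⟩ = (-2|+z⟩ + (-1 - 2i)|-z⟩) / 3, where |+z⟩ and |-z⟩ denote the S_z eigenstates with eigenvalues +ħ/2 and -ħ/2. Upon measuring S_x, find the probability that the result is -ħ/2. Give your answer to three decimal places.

0.278

|-x⟩ = (|+z⟩ - |-z⟩)/√2, so ⟨-x|ψ⟩ = (-1 + 2i) / (√2·3).
P = |-1 + 2i|² / 18 = 5/18.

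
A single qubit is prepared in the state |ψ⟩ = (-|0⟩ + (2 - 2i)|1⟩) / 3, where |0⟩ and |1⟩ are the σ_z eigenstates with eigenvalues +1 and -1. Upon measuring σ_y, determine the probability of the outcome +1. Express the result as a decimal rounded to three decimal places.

0.722

|+y⟩ = (|0⟩ + i|1⟩)/√2, so ⟨+y|ψ⟩ = (-3 - 2i) / (√2·3).
P = |-3 - 2i|² / 18 = 13/18.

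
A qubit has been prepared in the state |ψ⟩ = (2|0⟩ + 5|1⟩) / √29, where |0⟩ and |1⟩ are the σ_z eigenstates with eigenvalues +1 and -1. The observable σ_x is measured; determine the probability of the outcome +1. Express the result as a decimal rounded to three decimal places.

0.845

|+x⟩ = (|0⟩ + |1⟩)/√2, so ⟨+x|ψ⟩ = (7) / (√2·√29).
P = |7|² / 58 = 49/58.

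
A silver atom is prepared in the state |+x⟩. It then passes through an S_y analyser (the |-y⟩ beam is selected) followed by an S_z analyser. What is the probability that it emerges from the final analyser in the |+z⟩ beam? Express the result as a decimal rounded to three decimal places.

First analyser (S_y): from |+x⟩, P(|-y⟩) = 1/2.
After stage 1 the state is |-y⟩; P(|+z⟩) = |⟨+z|-y⟩|² = 1/2.
Joint probability = 1/2 × 1/2 = 0.250.

0.250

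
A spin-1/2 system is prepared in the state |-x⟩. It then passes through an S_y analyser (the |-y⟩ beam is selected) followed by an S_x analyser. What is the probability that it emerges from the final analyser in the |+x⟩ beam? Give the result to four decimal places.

0.2500

First analyser (S_y): from |-x⟩, P(|-y⟩) = 1/2.
After stage 1 the state is |-y⟩; P(|+x⟩) = |⟨+x|-y⟩|² = 1/2.
Joint probability = 1/2 × 1/2 = 0.2500.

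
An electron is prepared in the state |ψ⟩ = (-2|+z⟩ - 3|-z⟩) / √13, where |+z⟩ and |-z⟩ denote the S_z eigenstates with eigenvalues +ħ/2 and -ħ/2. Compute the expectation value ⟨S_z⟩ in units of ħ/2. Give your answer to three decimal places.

-0.385

⟨σ_z⟩ = |a|² - |b|² divided by |a|²+|b|², with a, b the |+z⟩, |-z⟩ amplitudes.
= (4 - 9)/13 = -5/13.
⟨S_z⟩ = (ħ/2)·⟨σ_z⟩.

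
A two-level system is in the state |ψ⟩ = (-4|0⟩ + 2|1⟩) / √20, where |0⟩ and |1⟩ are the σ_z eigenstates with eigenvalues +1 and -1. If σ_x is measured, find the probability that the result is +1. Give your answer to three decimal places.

|+x⟩ = (|0⟩ + |1⟩)/√2, so ⟨+x|ψ⟩ = (-2) / (√2·√20).
P = |-2|² / 40 = 4/40.

0.100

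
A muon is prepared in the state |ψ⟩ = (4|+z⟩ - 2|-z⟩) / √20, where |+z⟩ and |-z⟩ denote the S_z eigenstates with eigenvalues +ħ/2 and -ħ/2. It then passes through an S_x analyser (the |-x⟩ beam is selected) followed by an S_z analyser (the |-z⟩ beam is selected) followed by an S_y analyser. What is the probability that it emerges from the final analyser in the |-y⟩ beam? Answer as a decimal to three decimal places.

0.225

First analyser (S_x): P(|-x⟩) = |⟨-x|ψ⟩|² = 36/40.
After stage 1 the state is |-x⟩; P(|-z⟩) = |⟨-z|-x⟩|² = 1/2.
After stage 2 the state is |-z⟩; P(|-y⟩) = |⟨-y|-z⟩|² = 1/2.
Joint probability = 36/40 × 1/2 × 1/2 = 0.225.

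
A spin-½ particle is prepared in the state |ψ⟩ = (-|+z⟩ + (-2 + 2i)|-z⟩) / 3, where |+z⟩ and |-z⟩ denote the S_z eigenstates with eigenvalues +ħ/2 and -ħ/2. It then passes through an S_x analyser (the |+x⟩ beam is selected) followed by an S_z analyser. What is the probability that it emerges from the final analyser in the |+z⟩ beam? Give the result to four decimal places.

0.3611

First analyser (S_x): P(|+x⟩) = |⟨+x|ψ⟩|² = 13/18.
After stage 1 the state is |+x⟩; P(|+z⟩) = |⟨+z|+x⟩|² = 1/2.
Joint probability = 13/18 × 1/2 = 0.3611.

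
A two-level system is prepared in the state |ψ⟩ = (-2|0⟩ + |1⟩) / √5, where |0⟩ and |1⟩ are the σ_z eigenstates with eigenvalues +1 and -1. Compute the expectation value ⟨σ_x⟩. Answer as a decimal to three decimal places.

⟨σ_x⟩ = 2 Re(a* b)/(|a|²+|b|²) with a = -2, b = 1.
a* b = -2, so ⟨σ_x⟩ = -4/5.

-0.800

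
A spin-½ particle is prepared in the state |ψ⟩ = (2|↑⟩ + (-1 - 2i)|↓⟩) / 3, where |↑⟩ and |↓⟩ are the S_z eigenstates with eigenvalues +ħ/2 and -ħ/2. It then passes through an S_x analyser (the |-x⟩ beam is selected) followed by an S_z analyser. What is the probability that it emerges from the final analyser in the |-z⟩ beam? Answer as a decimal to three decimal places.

First analyser (S_x): P(|-x⟩) = |⟨-x|ψ⟩|² = 13/18.
After stage 1 the state is |-x⟩; P(|-z⟩) = |⟨-z|-x⟩|² = 1/2.
Joint probability = 13/18 × 1/2 = 0.361.

0.361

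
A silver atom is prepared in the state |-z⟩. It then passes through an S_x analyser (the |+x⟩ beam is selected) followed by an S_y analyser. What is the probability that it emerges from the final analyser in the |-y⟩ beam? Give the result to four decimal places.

0.2500

First analyser (S_x): from |-z⟩, P(|+x⟩) = 1/2.
After stage 1 the state is |+x⟩; P(|-y⟩) = |⟨-y|+x⟩|² = 1/2.
Joint probability = 1/2 × 1/2 = 0.2500.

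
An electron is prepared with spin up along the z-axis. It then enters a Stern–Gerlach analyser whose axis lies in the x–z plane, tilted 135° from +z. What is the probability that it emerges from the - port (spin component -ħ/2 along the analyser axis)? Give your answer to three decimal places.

0.854

For spin-½, the probability of finding spin-up along an axis at angle θ to the initial spin direction is cos²(θ/2); spin-down is sin²(θ/2).
θ = 135°, so P = sin²(67.5°) ≈ 0.854.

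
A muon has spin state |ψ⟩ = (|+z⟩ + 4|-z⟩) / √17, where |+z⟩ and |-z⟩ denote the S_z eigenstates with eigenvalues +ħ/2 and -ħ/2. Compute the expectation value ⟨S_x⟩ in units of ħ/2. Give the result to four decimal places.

0.4706

⟨σ_x⟩ = 2 Re(a* b)/(|a|²+|b|²) with a = 1, b = 4.
a* b = 4, so ⟨σ_x⟩ = 8/17.
⟨S_x⟩ = (ħ/2)·⟨σ_x⟩.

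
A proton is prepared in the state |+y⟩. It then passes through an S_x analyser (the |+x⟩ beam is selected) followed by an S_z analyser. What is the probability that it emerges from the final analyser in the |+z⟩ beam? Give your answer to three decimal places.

0.250

First analyser (S_x): from |+y⟩, P(|+x⟩) = 1/2.
After stage 1 the state is |+x⟩; P(|+z⟩) = |⟨+z|+x⟩|² = 1/2.
Joint probability = 1/2 × 1/2 = 0.250.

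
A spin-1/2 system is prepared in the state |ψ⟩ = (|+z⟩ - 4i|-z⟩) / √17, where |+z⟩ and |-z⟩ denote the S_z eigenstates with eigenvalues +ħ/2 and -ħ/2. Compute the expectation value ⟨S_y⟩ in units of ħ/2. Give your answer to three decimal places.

⟨σ_y⟩ = 2 Im(a* b)/(|a|²+|b|²) with a = 1, b = -4i.
a* b = -4i, so ⟨σ_y⟩ = -8/17.
⟨S_y⟩ = (ħ/2)·⟨σ_y⟩.

-0.471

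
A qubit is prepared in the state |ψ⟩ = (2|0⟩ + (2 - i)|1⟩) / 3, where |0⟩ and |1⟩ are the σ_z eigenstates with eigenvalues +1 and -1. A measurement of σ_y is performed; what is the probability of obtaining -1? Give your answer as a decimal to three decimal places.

|-y⟩ = (|0⟩ - i|1⟩)/√2, so ⟨-y|ψ⟩ = (3 + 2i) / (√2·3).
P = |3 + 2i|² / 18 = 13/18.

0.722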